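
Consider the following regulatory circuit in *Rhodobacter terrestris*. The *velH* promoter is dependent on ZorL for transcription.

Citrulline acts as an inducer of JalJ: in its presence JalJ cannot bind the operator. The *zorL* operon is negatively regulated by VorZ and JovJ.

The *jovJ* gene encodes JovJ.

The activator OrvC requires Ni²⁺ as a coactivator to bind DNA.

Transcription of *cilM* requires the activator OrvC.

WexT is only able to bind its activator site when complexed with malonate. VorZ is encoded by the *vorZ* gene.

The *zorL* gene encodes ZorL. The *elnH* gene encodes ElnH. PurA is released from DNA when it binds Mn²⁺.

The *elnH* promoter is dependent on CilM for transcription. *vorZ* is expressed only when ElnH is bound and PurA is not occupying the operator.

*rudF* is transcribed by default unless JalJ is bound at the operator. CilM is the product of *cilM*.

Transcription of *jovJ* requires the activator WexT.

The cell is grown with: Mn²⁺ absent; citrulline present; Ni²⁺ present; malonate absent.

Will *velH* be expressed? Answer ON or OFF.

ON

Ni²⁺ is present, so OrvC is active.
No repressor is bound and OrvC is active, so *cilM* is transcribed.
So CilM is produced and active.
No repressor is bound and CilM is active, so *elnH* is transcribed.
So ElnH is produced and active.
Mn²⁺ is absent, so PurA is active.
With repressor PurA bound, *vorZ* is not transcribed.
So VorZ is not produced.
Malonate is absent, so WexT is inactive.
Required activator WexT is absent, so *jovJ* is not transcribed.
So JovJ is not produced.
With no repressor bound, *zorL* is transcribed.
So ZorL is produced and active.
No repressor is bound and ZorL is active, so *velH* is transcribed.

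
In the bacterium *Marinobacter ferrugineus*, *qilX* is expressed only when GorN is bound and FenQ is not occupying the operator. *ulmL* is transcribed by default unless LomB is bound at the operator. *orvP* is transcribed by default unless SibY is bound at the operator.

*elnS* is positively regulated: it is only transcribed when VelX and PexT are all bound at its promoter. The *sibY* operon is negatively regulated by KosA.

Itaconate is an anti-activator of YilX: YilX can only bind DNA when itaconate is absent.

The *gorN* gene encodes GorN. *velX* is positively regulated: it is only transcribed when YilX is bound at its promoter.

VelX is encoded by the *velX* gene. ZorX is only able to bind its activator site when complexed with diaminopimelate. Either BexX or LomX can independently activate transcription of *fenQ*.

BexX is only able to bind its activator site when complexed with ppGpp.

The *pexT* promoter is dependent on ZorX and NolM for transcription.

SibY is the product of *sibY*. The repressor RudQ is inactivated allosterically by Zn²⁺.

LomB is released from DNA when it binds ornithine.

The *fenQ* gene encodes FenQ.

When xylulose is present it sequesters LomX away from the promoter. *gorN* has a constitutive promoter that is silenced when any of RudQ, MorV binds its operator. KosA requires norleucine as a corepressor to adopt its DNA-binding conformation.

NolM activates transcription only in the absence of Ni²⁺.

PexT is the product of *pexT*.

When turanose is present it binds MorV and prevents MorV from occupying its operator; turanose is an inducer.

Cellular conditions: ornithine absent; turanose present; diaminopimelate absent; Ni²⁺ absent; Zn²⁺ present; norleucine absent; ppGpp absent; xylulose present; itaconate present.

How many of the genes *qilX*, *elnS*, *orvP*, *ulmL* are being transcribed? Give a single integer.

ppGpp is absent, so BexX is inactive.
Xylulose is present, so LomX is inactive.
No activator is available at the *fenQ* promoter, so *fenQ* is not transcribed.
So FenQ is not produced.
Zn²⁺ is present, so RudQ is inactive.
Turanose is present, so MorV is inactive.
With no repressor bound, *gorN* is transcribed.
So GorN is produced and active.
No repressor is bound and GorN is active, so *qilX* is transcribed.
→ *qilX* is ON.
Itaconate is present, so YilX is inactive.
Required activator YilX is absent, so *velX* is not transcribed.
So VelX is not produced.
Diaminopimelate is absent, so ZorX is inactive.
Ni²⁺ is absent, so NolM is active.
Required activator ZorX is absent, so *pexT* is not transcribed.
So PexT is not produced.
Required activator VelX is absent, so *elnS* is not transcribed.
→ *elnS* is OFF.
Norleucine is absent, so KosA is inactive.
With no repressor bound, *sibY* is transcribed.
So SibY is produced and active.
With repressor SibY bound, *orvP* is not transcribed.
→ *orvP* is OFF.
Ornithine is absent, so LomB is active.
With repressor LomB bound, *ulmL* is not transcribed.
→ *ulmL* is OFF.
1 of the 4 genes is transcribed.

1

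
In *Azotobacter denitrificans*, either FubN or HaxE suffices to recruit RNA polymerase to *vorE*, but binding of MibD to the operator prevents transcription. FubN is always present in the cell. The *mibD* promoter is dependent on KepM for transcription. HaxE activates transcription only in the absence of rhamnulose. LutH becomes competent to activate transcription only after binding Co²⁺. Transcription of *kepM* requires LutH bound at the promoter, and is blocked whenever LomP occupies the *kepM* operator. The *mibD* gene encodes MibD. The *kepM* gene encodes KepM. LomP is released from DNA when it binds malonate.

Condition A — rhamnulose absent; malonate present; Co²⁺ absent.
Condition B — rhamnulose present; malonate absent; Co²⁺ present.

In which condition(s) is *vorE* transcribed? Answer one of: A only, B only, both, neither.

both

Condition A:
FubN is produced constitutively and is active.
Rhamnulose is absent, so HaxE is active.
Malonate is present, so LomP is inactive.
Co²⁺ is absent, so LutH is inactive.
Required activator LutH is absent, so *kepM* is not transcribed.
So KepM is not produced.
Required activator KepM is absent, so *mibD* is not transcribed.
So MibD is not produced.
Activator FubN is present, so *vorE* is transcribed.
→ *vorE* is ON in A.
Condition B:
FubN is produced constitutively and is active.
Rhamnulose is present, so HaxE is inactive.
Malonate is absent, so LomP is active.
Co²⁺ is present, so LutH is active.
With repressor LomP bound, *kepM* is not transcribed.
So KepM is not produced.
Required activator KepM is absent, so *mibD* is not transcribed.
So MibD is not produced.
Activator FubN is present, so *vorE* is transcribed.
→ *vorE* is ON in B.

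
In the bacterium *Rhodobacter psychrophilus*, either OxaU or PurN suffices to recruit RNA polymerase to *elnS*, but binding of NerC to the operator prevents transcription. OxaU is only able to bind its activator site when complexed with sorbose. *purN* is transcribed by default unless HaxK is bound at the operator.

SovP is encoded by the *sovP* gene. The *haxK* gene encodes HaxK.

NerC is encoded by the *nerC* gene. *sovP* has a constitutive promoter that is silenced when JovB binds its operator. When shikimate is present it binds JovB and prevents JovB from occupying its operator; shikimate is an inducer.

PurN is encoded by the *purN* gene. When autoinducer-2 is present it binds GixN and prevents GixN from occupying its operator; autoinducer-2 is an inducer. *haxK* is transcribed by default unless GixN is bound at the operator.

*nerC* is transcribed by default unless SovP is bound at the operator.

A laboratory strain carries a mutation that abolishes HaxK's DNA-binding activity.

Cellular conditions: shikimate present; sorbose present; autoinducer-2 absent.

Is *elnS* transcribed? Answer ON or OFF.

ON

Sorbose is present, so OxaU is active.
Shikimate is present, so JovB is inactive.
With no repressor bound, *sovP* is transcribed.
So SovP is produced and active.
With repressor SovP bound, *nerC* is not transcribed.
So NerC is not produced.
HaxK is non-functional in this strain, so it has no effect.
With no repressor bound, *purN* is transcribed.
So PurN is produced and active.
Activator OxaU is present, so *elnS* is transcribed.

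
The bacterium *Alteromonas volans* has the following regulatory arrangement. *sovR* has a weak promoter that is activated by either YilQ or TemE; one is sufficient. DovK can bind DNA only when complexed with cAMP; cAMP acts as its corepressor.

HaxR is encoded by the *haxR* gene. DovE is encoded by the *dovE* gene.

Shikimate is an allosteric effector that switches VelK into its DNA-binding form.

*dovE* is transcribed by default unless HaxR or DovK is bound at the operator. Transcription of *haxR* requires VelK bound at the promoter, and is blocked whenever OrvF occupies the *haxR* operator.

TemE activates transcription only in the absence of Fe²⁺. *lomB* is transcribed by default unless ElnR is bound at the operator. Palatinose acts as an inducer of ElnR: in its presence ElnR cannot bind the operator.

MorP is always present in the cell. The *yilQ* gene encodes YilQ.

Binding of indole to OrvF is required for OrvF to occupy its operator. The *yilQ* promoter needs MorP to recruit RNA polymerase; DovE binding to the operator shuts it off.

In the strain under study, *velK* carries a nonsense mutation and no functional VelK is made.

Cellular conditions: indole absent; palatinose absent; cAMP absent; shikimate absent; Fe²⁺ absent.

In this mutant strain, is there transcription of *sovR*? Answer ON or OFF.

MorP is produced constitutively and is active.
VelK is non-functional in this strain, so it has no effect.
Indole is absent, so OrvF is inactive.
Required activator VelK is absent, so *haxR* is not transcribed.
So HaxR is not produced.
cAMP is absent, so DovK is inactive.
With no repressor bound, *dovE* is transcribed.
So DovE is produced and active.
With repressor DovE bound, *yilQ* is not transcribed.
So YilQ is not produced.
Fe²⁺ is absent, so TemE is active.
Activator TemE is present, so *sovR* is transcribed.

ON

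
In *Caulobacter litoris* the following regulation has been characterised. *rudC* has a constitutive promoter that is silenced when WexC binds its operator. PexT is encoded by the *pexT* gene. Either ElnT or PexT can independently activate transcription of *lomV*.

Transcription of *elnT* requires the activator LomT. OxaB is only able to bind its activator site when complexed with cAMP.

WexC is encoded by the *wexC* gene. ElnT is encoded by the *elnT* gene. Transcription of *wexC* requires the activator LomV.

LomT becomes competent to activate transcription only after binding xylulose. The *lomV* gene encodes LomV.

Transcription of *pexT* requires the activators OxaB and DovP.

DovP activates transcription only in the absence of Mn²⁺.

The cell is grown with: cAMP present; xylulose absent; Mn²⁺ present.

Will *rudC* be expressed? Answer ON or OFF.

Xylulose is absent, so LomT is inactive.
Required activator LomT is absent, so *elnT* is not transcribed.
So ElnT is not produced.
cAMP is present, so OxaB is active.
Mn²⁺ is present, so DovP is inactive.
Required activator DovP is absent, so *pexT* is not transcribed.
So PexT is not produced.
No activator is available at the *lomV* promoter, so *lomV* is not transcribed.
So LomV is not produced.
Required activator LomV is absent, so *wexC* is not transcribed.
So WexC is not produced.
With no repressor bound, *rudC* is transcribed.

ON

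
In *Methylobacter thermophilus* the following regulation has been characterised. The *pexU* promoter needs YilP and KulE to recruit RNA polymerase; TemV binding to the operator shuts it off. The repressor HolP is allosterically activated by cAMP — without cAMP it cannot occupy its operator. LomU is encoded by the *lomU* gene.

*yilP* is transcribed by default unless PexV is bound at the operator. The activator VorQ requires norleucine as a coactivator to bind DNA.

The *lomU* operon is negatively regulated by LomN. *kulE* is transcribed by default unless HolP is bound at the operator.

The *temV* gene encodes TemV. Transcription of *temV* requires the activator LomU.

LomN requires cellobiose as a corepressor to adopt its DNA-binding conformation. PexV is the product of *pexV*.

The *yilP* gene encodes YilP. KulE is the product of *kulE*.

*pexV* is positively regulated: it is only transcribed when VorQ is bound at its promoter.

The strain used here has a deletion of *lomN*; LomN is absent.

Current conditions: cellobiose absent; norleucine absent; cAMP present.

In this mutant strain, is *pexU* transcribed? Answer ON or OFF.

OFF

Norleucine is absent, so VorQ is inactive.
Required activator VorQ is absent, so *pexV* is not transcribed.
So PexV is not produced.
With no repressor bound, *yilP* is transcribed.
So YilP is produced and active.
cAMP is present, so HolP is active.
With repressor HolP bound, *kulE* is not transcribed.
So KulE is not produced.
LomN is non-functional in this strain, so it has no effect.
With no repressor bound, *lomU* is transcribed.
So LomU is produced and active.
No repressor is bound and LomU is active, so *temV* is transcribed.
So TemV is produced and active.
With repressor TemV bound, *pexU* is not transcribed.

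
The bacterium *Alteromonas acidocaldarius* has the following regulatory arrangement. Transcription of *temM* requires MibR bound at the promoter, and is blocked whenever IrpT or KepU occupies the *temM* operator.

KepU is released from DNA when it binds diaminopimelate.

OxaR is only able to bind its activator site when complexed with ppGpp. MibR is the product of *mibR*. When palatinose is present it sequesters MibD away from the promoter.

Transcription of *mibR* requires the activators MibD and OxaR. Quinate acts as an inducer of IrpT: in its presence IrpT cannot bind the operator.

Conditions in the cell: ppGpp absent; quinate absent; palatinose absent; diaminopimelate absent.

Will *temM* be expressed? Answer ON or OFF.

OFF

Palatinose is absent, so MibD is active.
ppGpp is absent, so OxaR is inactive.
Required activator OxaR is absent, so *mibR* is not transcribed.
So MibR is not produced.
Quinate is absent, so IrpT is active.
Diaminopimelate is absent, so KepU is active.
With repressor IrpT bound, *temM* is not transcribed.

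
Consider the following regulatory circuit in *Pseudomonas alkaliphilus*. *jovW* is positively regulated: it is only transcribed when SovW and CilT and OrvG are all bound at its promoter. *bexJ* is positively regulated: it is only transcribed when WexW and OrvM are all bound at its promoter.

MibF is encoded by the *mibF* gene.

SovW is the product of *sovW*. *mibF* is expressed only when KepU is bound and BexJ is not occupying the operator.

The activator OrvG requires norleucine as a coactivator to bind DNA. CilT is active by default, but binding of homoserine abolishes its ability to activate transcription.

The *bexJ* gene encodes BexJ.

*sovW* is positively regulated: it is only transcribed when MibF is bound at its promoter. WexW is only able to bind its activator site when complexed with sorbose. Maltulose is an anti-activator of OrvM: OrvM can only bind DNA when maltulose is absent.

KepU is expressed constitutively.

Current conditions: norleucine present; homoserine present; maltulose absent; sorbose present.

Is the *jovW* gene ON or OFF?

OFF

KepU is produced constitutively and is active.
Sorbose is present, so WexW is active.
Maltulose is absent, so OrvM is active.
No repressor is bound and WexW and OrvM are active, so *bexJ* is transcribed.
So BexJ is produced and active.
With repressor BexJ bound, *mibF* is not transcribed.
So MibF is not produced.
Required activator MibF is absent, so *sovW* is not transcribed.
So SovW is not produced.
Homoserine is present, so CilT is inactive.
Norleucine is present, so OrvG is active.
Required activator SovW is absent, so *jovW* is not transcribed.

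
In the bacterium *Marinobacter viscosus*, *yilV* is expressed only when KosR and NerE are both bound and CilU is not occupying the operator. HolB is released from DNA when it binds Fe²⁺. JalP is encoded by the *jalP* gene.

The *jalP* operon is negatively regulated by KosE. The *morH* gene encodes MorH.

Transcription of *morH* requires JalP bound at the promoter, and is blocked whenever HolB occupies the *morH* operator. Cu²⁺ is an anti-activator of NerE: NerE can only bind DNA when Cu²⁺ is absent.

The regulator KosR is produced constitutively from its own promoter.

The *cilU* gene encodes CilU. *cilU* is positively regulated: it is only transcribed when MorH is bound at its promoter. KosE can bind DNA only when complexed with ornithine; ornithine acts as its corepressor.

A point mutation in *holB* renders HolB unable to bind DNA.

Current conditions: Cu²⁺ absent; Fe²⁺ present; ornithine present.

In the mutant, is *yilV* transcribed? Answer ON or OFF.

KosR is produced constitutively and is active.
HolB is non-functional in this strain, so it has no effect.
Ornithine is present, so KosE is active.
With repressor KosE bound, *jalP* is not transcribed.
So JalP is not produced.
Required activator JalP is absent, so *morH* is not transcribed.
So MorH is not produced.
Required activator MorH is absent, so *cilU* is not transcribed.
So CilU is not produced.
Cu²⁺ is absent, so NerE is active.
No repressor is bound and KosR and NerE are active, so *yilV* is transcribed.

ON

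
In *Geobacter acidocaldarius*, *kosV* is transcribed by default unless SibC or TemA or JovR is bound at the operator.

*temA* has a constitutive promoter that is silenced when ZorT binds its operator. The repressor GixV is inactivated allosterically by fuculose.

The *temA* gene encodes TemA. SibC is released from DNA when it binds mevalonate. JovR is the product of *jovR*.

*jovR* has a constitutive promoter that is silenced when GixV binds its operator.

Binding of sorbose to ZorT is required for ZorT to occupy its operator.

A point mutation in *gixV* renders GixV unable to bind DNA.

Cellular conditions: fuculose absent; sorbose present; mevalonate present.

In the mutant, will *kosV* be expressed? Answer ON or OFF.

OFF

Mevalonate is present, so SibC is inactive.
Sorbose is present, so ZorT is active.
With repressor ZorT bound, *temA* is not transcribed.
So TemA is not produced.
GixV is non-functional in this strain, so it has no effect.
With no repressor bound, *jovR* is transcribed.
So JovR is produced and active.
With repressor JovR bound, *kosV* is not transcribed.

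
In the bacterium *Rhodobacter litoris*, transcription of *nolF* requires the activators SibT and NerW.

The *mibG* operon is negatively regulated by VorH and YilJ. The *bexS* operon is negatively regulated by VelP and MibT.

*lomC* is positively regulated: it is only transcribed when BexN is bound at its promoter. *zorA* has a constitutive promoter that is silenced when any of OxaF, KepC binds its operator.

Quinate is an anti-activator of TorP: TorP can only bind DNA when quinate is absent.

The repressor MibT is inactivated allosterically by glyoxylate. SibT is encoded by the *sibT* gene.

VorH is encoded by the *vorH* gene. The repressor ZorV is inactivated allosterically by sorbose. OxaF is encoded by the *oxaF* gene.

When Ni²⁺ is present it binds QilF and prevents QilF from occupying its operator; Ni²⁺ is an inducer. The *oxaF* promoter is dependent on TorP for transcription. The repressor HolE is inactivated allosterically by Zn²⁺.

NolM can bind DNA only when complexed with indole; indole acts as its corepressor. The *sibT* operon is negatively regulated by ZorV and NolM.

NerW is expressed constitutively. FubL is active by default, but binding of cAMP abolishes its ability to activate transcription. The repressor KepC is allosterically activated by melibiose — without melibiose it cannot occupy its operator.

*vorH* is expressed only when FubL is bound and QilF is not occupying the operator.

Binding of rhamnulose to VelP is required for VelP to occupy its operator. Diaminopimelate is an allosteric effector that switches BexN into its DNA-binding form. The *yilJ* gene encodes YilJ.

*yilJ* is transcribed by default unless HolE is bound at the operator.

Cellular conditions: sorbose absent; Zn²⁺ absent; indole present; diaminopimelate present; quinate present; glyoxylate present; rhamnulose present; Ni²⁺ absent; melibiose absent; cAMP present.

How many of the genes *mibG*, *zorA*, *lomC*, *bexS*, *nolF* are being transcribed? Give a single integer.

3

cAMP is present, so FubL is inactive.
Ni²⁺ is absent, so QilF is active.
With repressor QilF bound, *vorH* is not transcribed.
So VorH is not produced.
Zn²⁺ is absent, so HolE is active.
With repressor HolE bound, *yilJ* is not transcribed.
So YilJ is not produced.
With no repressor bound, *mibG* is transcribed.
→ *mibG* is ON.
Quinate is present, so TorP is inactive.
Required activator TorP is absent, so *oxaF* is not transcribed.
So OxaF is not produced.
Melibiose is absent, so KepC is inactive.
With no repressor bound, *zorA* is transcribed.
→ *zorA* is ON.
Diaminopimelate is present, so BexN is active.
No repressor is bound and BexN is active, so *lomC* is transcribed.
→ *lomC* is ON.
Rhamnulose is present, so VelP is active.
Glyoxylate is present, so MibT is inactive.
With repressor VelP bound, *bexS* is not transcribed.
→ *bexS* is OFF.
Sorbose is absent, so ZorV is active.
Indole is present, so NolM is active.
With repressor ZorV bound, *sibT* is not transcribed.
So SibT is not produced.
NerW is produced constitutively and is active.
Required activator SibT is absent, so *nolF* is not transcribed.
→ *nolF* is OFF.
3 of the 5 genes are transcribed.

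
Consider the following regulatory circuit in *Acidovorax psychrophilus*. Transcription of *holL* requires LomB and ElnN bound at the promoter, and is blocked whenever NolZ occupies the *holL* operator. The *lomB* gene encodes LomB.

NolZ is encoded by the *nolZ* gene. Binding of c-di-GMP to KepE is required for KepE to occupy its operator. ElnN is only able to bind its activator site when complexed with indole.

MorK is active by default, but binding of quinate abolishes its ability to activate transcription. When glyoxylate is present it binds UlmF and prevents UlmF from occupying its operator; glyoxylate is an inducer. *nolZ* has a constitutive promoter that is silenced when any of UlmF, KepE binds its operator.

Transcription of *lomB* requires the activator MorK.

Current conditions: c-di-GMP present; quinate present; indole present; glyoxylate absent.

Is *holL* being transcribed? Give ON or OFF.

Quinate is present, so MorK is inactive.
Required activator MorK is absent, so *lomB* is not transcribed.
So LomB is not produced.
Indole is present, so ElnN is active.
Glyoxylate is absent, so UlmF is active.
c-di-GMP is present, so KepE is active.
With repressor UlmF bound, *nolZ* is not transcribed.
So NolZ is not produced.
Required activator LomB is absent, so *holL* is not transcribed.

OFF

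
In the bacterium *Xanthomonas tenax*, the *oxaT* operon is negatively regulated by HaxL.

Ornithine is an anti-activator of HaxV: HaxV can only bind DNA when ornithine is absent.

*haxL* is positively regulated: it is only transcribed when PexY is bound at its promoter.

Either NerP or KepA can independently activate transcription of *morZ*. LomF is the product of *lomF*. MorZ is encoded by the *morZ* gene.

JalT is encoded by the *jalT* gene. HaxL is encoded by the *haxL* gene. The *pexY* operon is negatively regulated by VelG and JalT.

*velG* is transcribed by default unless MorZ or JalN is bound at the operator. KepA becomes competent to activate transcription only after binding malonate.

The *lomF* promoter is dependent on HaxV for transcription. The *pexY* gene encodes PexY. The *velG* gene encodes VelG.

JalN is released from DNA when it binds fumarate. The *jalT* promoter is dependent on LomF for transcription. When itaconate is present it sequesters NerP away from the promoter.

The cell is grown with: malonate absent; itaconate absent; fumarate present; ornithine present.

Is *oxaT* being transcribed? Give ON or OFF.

OFF

Itaconate is absent, so NerP is active.
Malonate is absent, so KepA is inactive.
Activator NerP is present, so *morZ* is transcribed.
So MorZ is produced and active.
Fumarate is present, so JalN is inactive.
With repressor MorZ bound, *velG* is not transcribed.
So VelG is not produced.
Ornithine is present, so HaxV is inactive.
Required activator HaxV is absent, so *lomF* is not transcribed.
So LomF is not produced.
Required activator LomF is absent, so *jalT* is not transcribed.
So JalT is not produced.
With no repressor bound, *pexY* is transcribed.
So PexY is produced and active.
No repressor is bound and PexY is active, so *haxL* is transcribed.
So HaxL is produced and active.
With repressor HaxL bound, *oxaT* is not transcribed.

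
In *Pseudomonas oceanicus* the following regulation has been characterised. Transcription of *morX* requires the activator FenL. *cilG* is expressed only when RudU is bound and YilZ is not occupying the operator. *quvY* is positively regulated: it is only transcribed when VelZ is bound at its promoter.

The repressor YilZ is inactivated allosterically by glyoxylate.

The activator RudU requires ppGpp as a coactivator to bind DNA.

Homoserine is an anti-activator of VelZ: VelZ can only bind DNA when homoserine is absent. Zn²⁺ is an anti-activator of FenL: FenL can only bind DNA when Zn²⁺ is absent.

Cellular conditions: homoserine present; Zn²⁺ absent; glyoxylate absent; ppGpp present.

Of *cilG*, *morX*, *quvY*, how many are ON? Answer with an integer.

ppGpp is present, so RudU is active.
Glyoxylate is absent, so YilZ is active.
With repressor YilZ bound, *cilG* is not transcribed.
→ *cilG* is OFF.
Zn²⁺ is absent, so FenL is active.
No repressor is bound and FenL is active, so *morX* is transcribed.
→ *morX* is ON.
Homoserine is present, so VelZ is inactive.
Required activator VelZ is absent, so *quvY* is not transcribed.
→ *quvY* is OFF.
1 of the 3 genes is transcribed.

1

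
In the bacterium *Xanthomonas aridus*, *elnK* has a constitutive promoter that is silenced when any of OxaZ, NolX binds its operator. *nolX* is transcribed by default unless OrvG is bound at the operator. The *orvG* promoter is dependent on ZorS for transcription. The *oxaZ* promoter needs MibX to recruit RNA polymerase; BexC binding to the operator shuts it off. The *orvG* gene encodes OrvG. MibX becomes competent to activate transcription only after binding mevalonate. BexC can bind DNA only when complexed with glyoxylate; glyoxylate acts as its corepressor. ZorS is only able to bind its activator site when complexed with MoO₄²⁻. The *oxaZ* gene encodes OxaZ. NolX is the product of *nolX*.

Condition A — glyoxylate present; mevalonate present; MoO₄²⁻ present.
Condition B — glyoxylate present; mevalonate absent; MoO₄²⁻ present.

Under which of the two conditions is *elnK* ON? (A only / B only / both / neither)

Condition A:
Glyoxylate is present, so BexC is active.
Mevalonate is present, so MibX is active.
With repressor BexC bound, *oxaZ* is not transcribed.
So OxaZ is not produced.
MoO₄²⁻ is present, so ZorS is active.
No repressor is bound and ZorS is active, so *orvG* is transcribed.
So OrvG is produced and active.
With repressor OrvG bound, *nolX* is not transcribed.
So NolX is not produced.
With no repressor bound, *elnK* is transcribed.
→ *elnK* is ON in A.
Condition B:
Glyoxylate is present, so BexC is active.
Mevalonate is absent, so MibX is inactive.
With repressor BexC bound, *oxaZ* is not transcribed.
So OxaZ is not produced.
MoO₄²⁻ is present, so ZorS is active.
No repressor is bound and ZorS is active, so *orvG* is transcribed.
So OrvG is produced and active.
With repressor OrvG bound, *nolX* is not transcribed.
So NolX is not produced.
With no repressor bound, *elnK* is transcribed.
→ *elnK* is ON in B.

both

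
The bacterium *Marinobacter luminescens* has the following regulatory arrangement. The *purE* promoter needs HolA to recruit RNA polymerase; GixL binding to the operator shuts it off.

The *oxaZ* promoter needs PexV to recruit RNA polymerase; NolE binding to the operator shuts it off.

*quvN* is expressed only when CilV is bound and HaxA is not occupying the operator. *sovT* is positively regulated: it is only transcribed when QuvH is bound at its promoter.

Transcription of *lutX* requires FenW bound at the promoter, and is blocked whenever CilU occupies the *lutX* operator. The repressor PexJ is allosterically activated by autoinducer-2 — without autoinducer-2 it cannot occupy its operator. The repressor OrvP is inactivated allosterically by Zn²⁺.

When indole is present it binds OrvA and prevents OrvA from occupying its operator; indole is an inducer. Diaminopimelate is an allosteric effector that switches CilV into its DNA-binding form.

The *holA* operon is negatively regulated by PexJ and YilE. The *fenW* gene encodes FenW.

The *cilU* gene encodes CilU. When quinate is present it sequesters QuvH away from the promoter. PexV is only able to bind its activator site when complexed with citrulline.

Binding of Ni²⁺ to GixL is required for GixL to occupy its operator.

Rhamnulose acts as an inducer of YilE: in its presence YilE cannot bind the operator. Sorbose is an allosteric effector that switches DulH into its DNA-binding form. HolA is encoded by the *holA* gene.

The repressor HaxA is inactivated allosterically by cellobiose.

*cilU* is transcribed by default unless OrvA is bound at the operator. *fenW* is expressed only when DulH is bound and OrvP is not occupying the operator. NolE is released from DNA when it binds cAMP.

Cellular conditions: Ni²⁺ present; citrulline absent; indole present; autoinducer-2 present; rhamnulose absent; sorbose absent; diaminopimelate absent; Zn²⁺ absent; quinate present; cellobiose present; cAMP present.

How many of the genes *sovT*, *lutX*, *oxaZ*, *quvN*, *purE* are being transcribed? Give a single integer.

0

Quinate is present, so QuvH is inactive.
Required activator QuvH is absent, so *sovT* is not transcribed.
→ *sovT* is OFF.
Zn²⁺ is absent, so OrvP is active.
Sorbose is absent, so DulH is inactive.
With repressor OrvP bound, *fenW* is not transcribed.
So FenW is not produced.
Indole is present, so OrvA is inactive.
With no repressor bound, *cilU* is transcribed.
So CilU is produced and active.
With repressor CilU bound, *lutX* is not transcribed.
→ *lutX* is OFF.
Citrulline is absent, so PexV is inactive.
cAMP is present, so NolE is inactive.
Required activator PexV is absent, so *oxaZ* is not transcribed.
→ *oxaZ* is OFF.
Diaminopimelate is absent, so CilV is inactive.
Cellobiose is present, so HaxA is inactive.
Required activator CilV is absent, so *quvN* is not transcribed.
→ *quvN* is OFF.
Ni²⁺ is present, so GixL is active.
Autoinducer-2 is present, so PexJ is active.
Rhamnulose is absent, so YilE is active.
With repressor PexJ bound, *holA* is not transcribed.
So HolA is not produced.
With repressor GixL bound, *purE* is not transcribed.
→ *purE* is OFF.
0 of the 5 genes are transcribed.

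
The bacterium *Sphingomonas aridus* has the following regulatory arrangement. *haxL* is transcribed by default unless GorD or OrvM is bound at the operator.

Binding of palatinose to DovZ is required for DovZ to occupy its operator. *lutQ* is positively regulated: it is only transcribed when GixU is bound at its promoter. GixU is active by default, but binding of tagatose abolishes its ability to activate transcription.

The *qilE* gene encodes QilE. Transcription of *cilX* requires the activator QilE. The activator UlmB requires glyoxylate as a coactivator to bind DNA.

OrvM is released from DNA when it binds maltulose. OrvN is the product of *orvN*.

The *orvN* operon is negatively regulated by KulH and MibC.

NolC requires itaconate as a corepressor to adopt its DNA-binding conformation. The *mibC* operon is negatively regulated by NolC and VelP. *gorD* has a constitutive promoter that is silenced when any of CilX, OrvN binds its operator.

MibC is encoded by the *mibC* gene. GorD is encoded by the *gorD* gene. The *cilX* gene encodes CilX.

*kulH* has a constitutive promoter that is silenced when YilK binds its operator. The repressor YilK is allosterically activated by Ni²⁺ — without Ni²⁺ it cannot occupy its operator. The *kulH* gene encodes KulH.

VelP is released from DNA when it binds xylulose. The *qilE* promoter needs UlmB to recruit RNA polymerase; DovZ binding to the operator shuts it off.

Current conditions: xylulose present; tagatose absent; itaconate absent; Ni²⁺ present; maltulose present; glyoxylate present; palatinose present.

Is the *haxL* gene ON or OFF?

Palatinose is present, so DovZ is active.
Glyoxylate is present, so UlmB is active.
With repressor DovZ bound, *qilE* is not transcribed.
So QilE is not produced.
Required activator QilE is absent, so *cilX* is not transcribed.
So CilX is not produced.
Ni²⁺ is present, so YilK is active.
With repressor YilK bound, *kulH* is not transcribed.
So KulH is not produced.
Itaconate is absent, so NolC is inactive.
Xylulose is present, so VelP is inactive.
With no repressor bound, *mibC* is transcribed.
So MibC is produced and active.
With repressor MibC bound, *orvN* is not transcribed.
So OrvN is not produced.
With no repressor bound, *gorD* is transcribed.
So GorD is produced and active.
Maltulose is present, so OrvM is inactive.
With repressor GorD bound, *haxL* is not transcribed.

OFF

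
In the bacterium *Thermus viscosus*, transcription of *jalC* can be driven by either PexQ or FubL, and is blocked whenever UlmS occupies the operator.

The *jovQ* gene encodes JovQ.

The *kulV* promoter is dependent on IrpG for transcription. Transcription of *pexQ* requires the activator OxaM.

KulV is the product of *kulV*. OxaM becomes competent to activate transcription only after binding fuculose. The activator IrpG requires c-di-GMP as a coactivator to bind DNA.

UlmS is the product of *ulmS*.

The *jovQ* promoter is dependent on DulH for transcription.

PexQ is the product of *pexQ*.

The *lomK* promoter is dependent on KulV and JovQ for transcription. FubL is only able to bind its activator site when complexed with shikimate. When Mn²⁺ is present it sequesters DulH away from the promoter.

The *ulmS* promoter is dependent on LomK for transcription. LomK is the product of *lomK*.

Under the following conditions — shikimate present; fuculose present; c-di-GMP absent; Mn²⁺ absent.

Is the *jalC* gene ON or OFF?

ON

c-di-GMP is absent, so IrpG is inactive.
Required activator IrpG is absent, so *kulV* is not transcribed.
So KulV is not produced.
Mn²⁺ is absent, so DulH is active.
No repressor is bound and DulH is active, so *jovQ* is transcribed.
So JovQ is produced and active.
Required activator KulV is absent, so *lomK* is not transcribed.
So LomK is not produced.
Required activator LomK is absent, so *ulmS* is not transcribed.
So UlmS is not produced.
Fuculose is present, so OxaM is active.
No repressor is bound and OxaM is active, so *pexQ* is transcribed.
So PexQ is produced and active.
Shikimate is present, so FubL is active.
Activator PexQ is present, so *jalC* is transcribed.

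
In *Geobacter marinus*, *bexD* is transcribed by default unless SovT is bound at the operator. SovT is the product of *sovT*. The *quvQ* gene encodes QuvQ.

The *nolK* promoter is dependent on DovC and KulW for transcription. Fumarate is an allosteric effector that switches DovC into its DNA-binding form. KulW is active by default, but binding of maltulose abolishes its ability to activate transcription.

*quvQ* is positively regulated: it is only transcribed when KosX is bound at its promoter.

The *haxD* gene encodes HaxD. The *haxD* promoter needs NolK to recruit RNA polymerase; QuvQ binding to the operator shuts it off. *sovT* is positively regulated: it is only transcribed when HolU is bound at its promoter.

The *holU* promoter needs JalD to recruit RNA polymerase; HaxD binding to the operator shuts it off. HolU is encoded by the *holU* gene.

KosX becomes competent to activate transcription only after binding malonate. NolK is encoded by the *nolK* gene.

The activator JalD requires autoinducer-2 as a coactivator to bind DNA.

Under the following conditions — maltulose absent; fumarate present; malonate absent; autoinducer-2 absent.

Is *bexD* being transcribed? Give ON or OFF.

Malonate is absent, so KosX is inactive.
Required activator KosX is absent, so *quvQ* is not transcribed.
So QuvQ is not produced.
Fumarate is present, so DovC is active.
Maltulose is absent, so KulW is active.
No repressor is bound and DovC and KulW are active, so *nolK* is transcribed.
So NolK is produced and active.
No repressor is bound and NolK is active, so *haxD* is transcribed.
So HaxD is produced and active.
Autoinducer-2 is absent, so JalD is inactive.
With repressor HaxD bound, *holU* is not transcribed.
So HolU is not produced.
Required activator HolU is absent, so *sovT* is not transcribed.
So SovT is not produced.
With no repressor bound, *bexD* is transcribed.

ON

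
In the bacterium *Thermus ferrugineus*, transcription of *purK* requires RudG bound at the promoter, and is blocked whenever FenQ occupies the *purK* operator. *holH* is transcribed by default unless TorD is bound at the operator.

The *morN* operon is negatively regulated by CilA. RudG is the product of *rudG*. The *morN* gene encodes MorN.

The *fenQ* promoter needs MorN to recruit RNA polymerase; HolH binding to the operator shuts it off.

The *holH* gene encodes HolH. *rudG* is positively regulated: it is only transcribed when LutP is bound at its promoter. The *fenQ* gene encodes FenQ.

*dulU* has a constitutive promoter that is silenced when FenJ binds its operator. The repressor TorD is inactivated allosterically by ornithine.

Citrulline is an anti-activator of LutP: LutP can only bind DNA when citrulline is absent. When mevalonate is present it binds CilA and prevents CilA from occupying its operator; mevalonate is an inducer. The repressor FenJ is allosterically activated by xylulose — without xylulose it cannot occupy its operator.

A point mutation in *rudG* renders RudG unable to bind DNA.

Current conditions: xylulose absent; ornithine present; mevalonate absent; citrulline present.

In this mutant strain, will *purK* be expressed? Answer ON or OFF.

OFF

RudG is non-functional in this strain, so it has no effect.
Ornithine is present, so TorD is inactive.
With no repressor bound, *holH* is transcribed.
So HolH is produced and active.
Mevalonate is absent, so CilA is active.
With repressor CilA bound, *morN* is not transcribed.
So MorN is not produced.
With repressor HolH bound, *fenQ* is not transcribed.
So FenQ is not produced.
Required activator RudG is absent, so *purK* is not transcribed.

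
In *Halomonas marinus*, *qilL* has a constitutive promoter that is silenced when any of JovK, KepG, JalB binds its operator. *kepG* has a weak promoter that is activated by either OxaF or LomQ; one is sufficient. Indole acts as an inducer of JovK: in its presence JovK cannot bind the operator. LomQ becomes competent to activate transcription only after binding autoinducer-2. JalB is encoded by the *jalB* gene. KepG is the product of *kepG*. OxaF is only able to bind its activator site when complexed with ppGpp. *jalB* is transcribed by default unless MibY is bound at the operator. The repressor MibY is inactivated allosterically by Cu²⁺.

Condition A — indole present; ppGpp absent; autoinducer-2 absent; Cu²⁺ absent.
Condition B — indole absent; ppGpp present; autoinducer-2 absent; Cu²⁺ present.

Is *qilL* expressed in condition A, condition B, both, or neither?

A only

Condition A:
Indole is present, so JovK is inactive.
ppGpp is absent, so OxaF is inactive.
Autoinducer-2 is absent, so LomQ is inactive.
No activator is available at the *kepG* promoter, so *kepG* is not transcribed.
So KepG is not produced.
Cu²⁺ is absent, so MibY is active.
With repressor MibY bound, *jalB* is not transcribed.
So JalB is not produced.
With no repressor bound, *qilL* is transcribed.
→ *qilL* is ON in A.
Condition B:
Indole is absent, so JovK is active.
ppGpp is present, so OxaF is active.
Autoinducer-2 is absent, so LomQ is inactive.
Activator OxaF is present, so *kepG* is transcribed.
So KepG is produced and active.
Cu²⁺ is present, so MibY is inactive.
With no repressor bound, *jalB* is transcribed.
So JalB is produced and active.
With repressor JovK bound, *qilL* is not transcribed.
→ *qilL* is OFF in B.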